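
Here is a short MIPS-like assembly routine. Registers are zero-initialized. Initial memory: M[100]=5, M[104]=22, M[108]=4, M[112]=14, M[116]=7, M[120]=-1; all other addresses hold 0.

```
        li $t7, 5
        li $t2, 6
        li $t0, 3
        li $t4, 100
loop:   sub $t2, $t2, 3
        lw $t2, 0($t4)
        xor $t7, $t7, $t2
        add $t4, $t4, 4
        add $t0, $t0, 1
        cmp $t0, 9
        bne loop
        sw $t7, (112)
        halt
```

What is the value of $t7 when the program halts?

$t7=5
$t2=6
$t0=3
$t4=100
$t2=6-3=3
$t2=M[100]=5
$t7=5^5=0
$t4=100+4=104
$t0=3+1=4
cmp $t0, 9  (cmp 4,9)
bne loop: taken
$t2=5-3=2
$t2=M[104]=22
$t7=0^22=22
$t4=104+4=108
$t0=4+1=5
cmp $t0, 9  (cmp 5,9)
bne loop: taken
$t2=22-3=19
$t2=M[108]=4
$t7=22^4=18
$t4=108+4=112
$t0=5+1=6
cmp $t0, 9  (cmp 6,9)
bne loop: taken
$t2=4-3=1
$t2=M[112]=14
$t7=18^14=28
$t4=112+4=116
$t0=6+1=7
cmp $t0, 9  (cmp 7,9)
bne loop: taken
$t2=14-3=11
$t2=M[116]=7
$t7=28^7=27
$t4=116+4=120
$t0=7+1=8
cmp $t0, 9  (cmp 8,9)
bne loop: taken
$t2=7-3=4
$t2=M[120]=-1
$t7=27^(-1)=-28
$t4=120+4=124
$t0=8+1=9
cmp $t0, 9  (cmp 9,9)
bne loop: not taken
sw $t7, (112) → M[112]=-28
halt.

-28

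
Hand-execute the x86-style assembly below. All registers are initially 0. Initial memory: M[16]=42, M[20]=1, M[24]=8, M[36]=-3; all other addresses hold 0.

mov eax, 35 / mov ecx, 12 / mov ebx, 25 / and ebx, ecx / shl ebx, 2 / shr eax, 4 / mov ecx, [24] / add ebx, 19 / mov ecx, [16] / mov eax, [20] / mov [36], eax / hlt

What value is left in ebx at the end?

51

after mov eax, 35: eax=35
after mov ecx, 12: ecx=12
after mov ebx, 25: ebx=25
after and ebx, ecx: ebx=25&12=8
after shl ebx, 2: ebx=8<<2=32
after shr eax, 4: eax=35>>4=2
after mov ecx, [24]: ecx=M[24]=8
after add ebx, 19: ebx=32+19=51
after mov ecx, [16]: ecx=M[16]=42
after mov eax, [20]: eax=M[20]=1
mov [36], eax → M[36]=1
halt.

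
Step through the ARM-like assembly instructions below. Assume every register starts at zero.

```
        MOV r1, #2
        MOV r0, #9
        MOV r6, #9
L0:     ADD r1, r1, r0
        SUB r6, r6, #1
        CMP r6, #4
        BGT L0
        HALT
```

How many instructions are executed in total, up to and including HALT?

r1=2
r0=9
r6=9
r1=2+9=11
r6=9-1=8
CMP r6, #4  (cmp 8,4)
BGT L0: taken
r1=11+9=20
r6=8-1=7
CMP r6, #4  (cmp 7,4)
BGT L0: taken
r1=20+9=29
r6=7-1=6
CMP r6, #4  (cmp 6,4)
BGT L0: taken
r1=29+9=38
r6=6-1=5
CMP r6, #4  (cmp 5,4)
BGT L0: taken
r1=38+9=47
r6=5-1=4
CMP r6, #4  (cmp 4,4)
BGT L0: not taken
halt.
Total executed instructions: 24.

24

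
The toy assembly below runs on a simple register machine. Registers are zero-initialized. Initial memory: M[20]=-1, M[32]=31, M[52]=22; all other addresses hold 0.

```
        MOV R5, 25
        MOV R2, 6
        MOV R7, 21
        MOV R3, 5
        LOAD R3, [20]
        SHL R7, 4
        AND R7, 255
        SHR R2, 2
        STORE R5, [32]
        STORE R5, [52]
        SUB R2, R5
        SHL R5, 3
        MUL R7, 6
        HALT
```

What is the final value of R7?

480

R5=25
R2=6
R7=21
R3=5
R3=M[20]=-1
R7=21<<4=336
R7=336&255=80
R2=6>>2=1
STORE R5, [32] → M[32]=25
STORE R5, [52] → M[52]=25
R2=1-25=-24
R5=25<<3=200
R7=80*6=480
halt.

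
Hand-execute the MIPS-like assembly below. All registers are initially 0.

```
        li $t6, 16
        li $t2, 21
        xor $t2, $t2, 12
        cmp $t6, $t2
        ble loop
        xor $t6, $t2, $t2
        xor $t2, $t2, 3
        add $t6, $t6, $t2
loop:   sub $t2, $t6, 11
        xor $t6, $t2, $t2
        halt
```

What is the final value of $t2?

5

$t6=16
$t2=21
$t2=21^12=25
cmp $t6, $t2  (cmp 16,25)
ble loop: taken
$t2=16-11=5
$t6=5^5=0
halt.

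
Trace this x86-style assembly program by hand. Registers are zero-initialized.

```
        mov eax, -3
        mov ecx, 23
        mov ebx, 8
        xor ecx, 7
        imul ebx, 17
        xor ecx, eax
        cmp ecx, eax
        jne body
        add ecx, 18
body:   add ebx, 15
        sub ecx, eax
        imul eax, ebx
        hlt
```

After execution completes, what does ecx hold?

eax=-3
ecx=23
ebx=8
ecx=23^7=16
ebx=8*17=136
ecx=16^(-3)=-19
cmp ecx, eax  (cmp -19,-3)
jne body: taken
ebx=136+15=151
ecx=(-19)-(-3)=-16
eax=(-3)*151=-453
halt.

-16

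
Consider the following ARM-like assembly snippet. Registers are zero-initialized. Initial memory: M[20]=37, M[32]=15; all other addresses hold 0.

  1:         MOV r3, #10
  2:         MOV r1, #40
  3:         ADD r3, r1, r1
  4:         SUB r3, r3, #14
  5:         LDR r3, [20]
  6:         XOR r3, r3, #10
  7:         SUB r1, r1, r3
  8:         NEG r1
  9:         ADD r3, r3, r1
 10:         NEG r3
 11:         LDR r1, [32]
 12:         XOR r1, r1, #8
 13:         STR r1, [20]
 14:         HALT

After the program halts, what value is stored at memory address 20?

after MOV r3, #10: r3=10
after MOV r1, #40: r1=40
after ADD r3, r1, r1: r3=40+40=80
after SUB r3, r3, #14: r3=80-14=66
after LDR r3, [20]: r3=M[20]=37
after XOR r3, r3, #10: r3=37^10=47
after SUB r1, r1, r3: r1=40-47=-7
after NEG r1: r1=-(-7)=7
after ADD r3, r3, r1: r3=47+7=54
after NEG r3: r3=-(54)=-54
after LDR r1, [32]: r1=M[32]=15
after XOR r1, r1, #8: r1=15^8=7
STR r1, [20] → M[20]=7
halt.

7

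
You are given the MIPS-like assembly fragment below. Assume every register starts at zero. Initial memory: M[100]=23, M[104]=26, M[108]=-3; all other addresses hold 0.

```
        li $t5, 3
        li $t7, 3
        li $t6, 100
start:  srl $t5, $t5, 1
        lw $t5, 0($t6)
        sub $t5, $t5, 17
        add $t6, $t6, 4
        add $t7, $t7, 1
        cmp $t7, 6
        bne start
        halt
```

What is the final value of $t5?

$t5=3
$t7=3
$t6=100
$t5=3>>1=1
$t5=M[100]=23
$t5=23-17=6
$t6=100+4=104
$t7=3+1=4
cmp $t7, 6  (cmp 4,6)
bne start: taken
$t5=6>>1=3
$t5=M[104]=26
$t5=26-17=9
$t6=104+4=108
$t7=4+1=5
cmp $t7, 6  (cmp 5,6)
bne start: taken
$t5=9>>1=4
$t5=M[108]=-3
$t5=(-3)-17=-20
$t6=108+4=112
$t7=5+1=6
cmp $t7, 6  (cmp 6,6)
bne start: not taken
halt.

-20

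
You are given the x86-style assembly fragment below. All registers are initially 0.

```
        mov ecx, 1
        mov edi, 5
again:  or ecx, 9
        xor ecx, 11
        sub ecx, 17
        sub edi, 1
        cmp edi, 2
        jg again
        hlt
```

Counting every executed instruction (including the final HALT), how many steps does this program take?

21

after mov ecx, 1: ecx=1
after mov edi, 5: edi=5
after or ecx, 9: ecx=1|9=9
after xor ecx, 11: ecx=9^11=2
after sub ecx, 17: ecx=2-17=-15
after sub edi, 1: edi=5-1=4
cmp edi, 2  (cmp 4,2)
jg again: taken
after or ecx, 9: ecx=(-15)|9=-7
after xor ecx, 11: ecx=(-7)^11=-14
after sub ecx, 17: ecx=(-14)-17=-31
after sub edi, 1: edi=4-1=3
cmp edi, 2  (cmp 3,2)
jg again: taken
after or ecx, 9: ecx=(-31)|9=-23
after xor ecx, 11: ecx=(-23)^11=-30
after sub ecx, 17: ecx=(-30)-17=-47
after sub edi, 1: edi=3-1=2
cmp edi, 2  (cmp 2,2)
jg again: not taken
halt.
Total executed instructions: 21.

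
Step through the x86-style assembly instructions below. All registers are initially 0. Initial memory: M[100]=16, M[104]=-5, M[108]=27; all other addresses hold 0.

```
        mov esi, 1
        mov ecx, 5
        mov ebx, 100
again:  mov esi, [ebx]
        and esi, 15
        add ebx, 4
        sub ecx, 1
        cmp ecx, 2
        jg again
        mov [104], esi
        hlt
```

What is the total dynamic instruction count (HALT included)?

23

after mov esi, 1: esi=1
after mov ecx, 5: ecx=5
after mov ebx, 100: ebx=100
after mov esi, [ebx]: esi=M[100]=16
after and esi, 15: esi=16&15=0
after add ebx, 4: ebx=100+4=104
after sub ecx, 1: ecx=5-1=4
cmp ecx, 2  (cmp 4,2)
jg again: taken
after mov esi, [ebx]: esi=M[104]=-5
after and esi, 15: esi=(-5)&15=11
after add ebx, 4: ebx=104+4=108
after sub ecx, 1: ecx=4-1=3
cmp ecx, 2  (cmp 3,2)
jg again: taken
after mov esi, [ebx]: esi=M[108]=27
after and esi, 15: esi=27&15=11
after add ebx, 4: ebx=108+4=112
after sub ecx, 1: ecx=3-1=2
cmp ecx, 2  (cmp 2,2)
jg again: not taken
mov [104], esi → M[104]=11
halt.
Total executed instructions: 23.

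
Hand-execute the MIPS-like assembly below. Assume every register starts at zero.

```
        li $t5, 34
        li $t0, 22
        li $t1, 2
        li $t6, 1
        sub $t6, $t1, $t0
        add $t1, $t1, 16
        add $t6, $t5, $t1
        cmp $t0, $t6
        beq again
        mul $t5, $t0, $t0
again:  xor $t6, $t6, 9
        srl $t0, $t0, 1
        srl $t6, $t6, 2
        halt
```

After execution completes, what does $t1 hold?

18

after li $t5, 34: $t5=34
after li $t0, 22: $t0=22
after li $t1, 2: $t1=2
after li $t6, 1: $t6=1
after sub $t6, $t1, $t0: $t6=2-22=-20
after add $t1, $t1, 16: $t1=2+16=18
after add $t6, $t5, $t1: $t6=34+18=52
cmp $t0, $t6  (cmp 22,52)
beq again: not taken
after mul $t5, $t0, $t0: $t5=22*22=484
after xor $t6, $t6, 9: $t6=52^9=61
after srl $t0, $t0, 1: $t0=22>>1=11
after srl $t6, $t6, 2: $t6=61>>2=15
halt.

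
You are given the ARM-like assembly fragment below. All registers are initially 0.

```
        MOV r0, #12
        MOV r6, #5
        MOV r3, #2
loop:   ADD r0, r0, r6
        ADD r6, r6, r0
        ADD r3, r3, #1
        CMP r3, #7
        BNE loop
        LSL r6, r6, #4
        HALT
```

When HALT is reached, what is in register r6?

r0=12
r6=5
r3=2
r0=12+5=17
r6=5+17=22
r3=2+1=3
CMP r3, #7  (cmp 3,7)
BNE loop: taken
r0=17+22=39
r6=22+39=61
r3=3+1=4
CMP r3, #7  (cmp 4,7)
BNE loop: taken
r0=39+61=100
r6=61+100=161
r3=4+1=5
CMP r3, #7  (cmp 5,7)
BNE loop: taken
r0=100+161=261
r6=161+261=422
r3=5+1=6
CMP r3, #7  (cmp 6,7)
BNE loop: taken
r0=261+422=683
r6=422+683=1105
r3=6+1=7
CMP r3, #7  (cmp 7,7)
BNE loop: not taken
r6=1105<<4=17680
halt.

17680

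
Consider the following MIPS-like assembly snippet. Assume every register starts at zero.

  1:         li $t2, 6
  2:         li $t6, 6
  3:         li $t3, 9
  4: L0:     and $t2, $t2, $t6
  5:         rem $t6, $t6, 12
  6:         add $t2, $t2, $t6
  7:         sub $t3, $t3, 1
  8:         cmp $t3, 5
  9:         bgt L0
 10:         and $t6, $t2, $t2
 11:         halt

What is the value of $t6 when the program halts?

li $t2, 6 → $t2=6
li $t6, 6 → $t6=6
li $t3, 9 → $t3=9
and $t2, $t2, $t6 → $t2=6&6=6
rem $t6, $t6, 12 → $t6=6%12=6
add $t2, $t2, $t6 → $t2=6+6=12
sub $t3, $t3, 1 → $t3=9-1=8
cmp $t3, 5  (cmp 8,5)
bgt L0: taken
and $t2, $t2, $t6 → $t2=12&6=4
rem $t6, $t6, 12 → $t6=6%12=6
add $t2, $t2, $t6 → $t2=4+6=10
sub $t3, $t3, 1 → $t3=8-1=7
cmp $t3, 5  (cmp 7,5)
bgt L0: taken
and $t2, $t2, $t6 → $t2=10&6=2
rem $t6, $t6, 12 → $t6=6%12=6
add $t2, $t2, $t6 → $t2=2+6=8
sub $t3, $t3, 1 → $t3=7-1=6
cmp $t3, 5  (cmp 6,5)
bgt L0: taken
and $t2, $t2, $t6 → $t2=8&6=0
rem $t6, $t6, 12 → $t6=6%12=6
add $t2, $t2, $t6 → $t2=0+6=6
sub $t3, $t3, 1 → $t3=6-1=5
cmp $t3, 5  (cmp 5,5)
bgt L0: not taken
and $t6, $t2, $t2 → $t6=6&6=6
halt.

6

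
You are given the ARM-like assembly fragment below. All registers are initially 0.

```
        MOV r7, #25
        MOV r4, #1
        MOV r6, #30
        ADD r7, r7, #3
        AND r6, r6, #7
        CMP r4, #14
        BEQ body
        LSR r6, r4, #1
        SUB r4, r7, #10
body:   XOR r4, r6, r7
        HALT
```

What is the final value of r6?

r7=25
r4=1
r6=30
r7=25+3=28
r6=30&7=6
CMP r4, #14  (cmp 1,14)
BEQ body: not taken
r6=1>>1=0
r4=28-10=18
r4=0^28=28
halt.

0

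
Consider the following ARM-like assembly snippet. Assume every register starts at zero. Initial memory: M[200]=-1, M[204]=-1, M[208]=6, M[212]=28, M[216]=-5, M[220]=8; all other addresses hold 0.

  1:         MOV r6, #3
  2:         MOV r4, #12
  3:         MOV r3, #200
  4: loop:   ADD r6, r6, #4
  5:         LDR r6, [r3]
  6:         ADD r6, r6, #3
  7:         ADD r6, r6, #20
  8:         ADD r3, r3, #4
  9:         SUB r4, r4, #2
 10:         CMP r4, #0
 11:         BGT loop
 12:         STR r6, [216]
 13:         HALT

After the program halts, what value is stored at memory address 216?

r6=3
r4=12
r3=200
r6=3+4=7
r6=M[200]=-1
r6=(-1)+3=2
r6=2+20=22
r3=200+4=204
r4=12-2=10
CMP r4, #0  (cmp 10,0)
BGT loop: taken
r6=22+4=26
r6=M[204]=-1
r6=(-1)+3=2
r6=2+20=22
r3=204+4=208
r4=10-2=8
CMP r4, #0  (cmp 8,0)
BGT loop: taken
r6=22+4=26
r6=M[208]=6
r6=6+3=9
r6=9+20=29
r3=208+4=212
r4=8-2=6
CMP r4, #0  (cmp 6,0)
BGT loop: taken
r6=29+4=33
r6=M[212]=28
r6=28+3=31
r6=31+20=51
r3=212+4=216
r4=6-2=4
CMP r4, #0  (cmp 4,0)
BGT loop: taken
r6=51+4=55
r6=M[216]=-5
r6=(-5)+3=-2
r6=(-2)+20=18
r3=216+4=220
r4=4-2=2
CMP r4, #0  (cmp 2,0)
BGT loop: taken
r6=18+4=22
r6=M[220]=8
r6=8+3=11
r6=11+20=31
r3=220+4=224
r4=2-2=0
CMP r4, #0  (cmp 0,0)
BGT loop: not taken
STR r6, [216] → M[216]=31
halt.

31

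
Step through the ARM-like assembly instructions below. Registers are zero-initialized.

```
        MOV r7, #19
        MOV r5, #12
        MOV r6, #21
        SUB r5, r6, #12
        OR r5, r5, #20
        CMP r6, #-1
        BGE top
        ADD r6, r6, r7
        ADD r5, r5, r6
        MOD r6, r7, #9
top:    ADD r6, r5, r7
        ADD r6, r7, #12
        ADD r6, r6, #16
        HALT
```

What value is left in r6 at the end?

after MOV r7, #19: r7=19
after MOV r5, #12: r5=12
after MOV r6, #21: r6=21
after SUB r5, r6, #12: r5=21-12=9
after OR r5, r5, #20: r5=9|20=29
CMP r6, #-1  (cmp 21,-1)
BGE top: taken
after ADD r6, r5, r7: r6=29+19=48
after ADD r6, r7, #12: r6=19+12=31
after ADD r6, r6, #16: r6=31+16=47
halt.

47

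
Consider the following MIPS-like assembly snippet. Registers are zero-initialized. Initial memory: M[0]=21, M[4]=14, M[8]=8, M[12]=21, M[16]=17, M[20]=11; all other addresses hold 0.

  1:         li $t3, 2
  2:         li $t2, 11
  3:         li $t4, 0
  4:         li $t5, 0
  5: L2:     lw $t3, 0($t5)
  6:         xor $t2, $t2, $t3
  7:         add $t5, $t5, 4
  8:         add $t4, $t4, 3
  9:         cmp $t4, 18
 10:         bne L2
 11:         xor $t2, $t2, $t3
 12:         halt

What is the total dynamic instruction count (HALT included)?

after li $t3, 2: $t3=2
after li $t2, 11: $t2=11
after li $t4, 0: $t4=0
after li $t5, 0: $t5=0
after lw $t3, 0($t5): $t3=M[0]=21
after xor $t2, $t2, $t3: $t2=11^21=30
after add $t5, $t5, 4: $t5=0+4=4
after add $t4, $t4, 3: $t4=0+3=3
cmp $t4, 18  (cmp 3,18)
bne L2: taken
after lw $t3, 0($t5): $t3=M[4]=14
after xor $t2, $t2, $t3: $t2=30^14=16
after add $t5, $t5, 4: $t5=4+4=8
after add $t4, $t4, 3: $t4=3+3=6
cmp $t4, 18  (cmp 6,18)
bne L2: taken
after lw $t3, 0($t5): $t3=M[8]=8
after xor $t2, $t2, $t3: $t2=16^8=24
after add $t5, $t5, 4: $t5=8+4=12
after add $t4, $t4, 3: $t4=6+3=9
cmp $t4, 18  (cmp 9,18)
bne L2: taken
after lw $t3, 0($t5): $t3=M[12]=21
after xor $t2, $t2, $t3: $t2=24^21=13
after add $t5, $t5, 4: $t5=12+4=16
after add $t4, $t4, 3: $t4=9+3=12
cmp $t4, 18  (cmp 12,18)
bne L2: taken
after lw $t3, 0($t5): $t3=M[16]=17
after xor $t2, $t2, $t3: $t2=13^17=28
after add $t5, $t5, 4: $t5=16+4=20
after add $t4, $t4, 3: $t4=12+3=15
cmp $t4, 18  (cmp 15,18)
bne L2: taken
after lw $t3, 0($t5): $t3=M[20]=11
after xor $t2, $t2, $t3: $t2=28^11=23
after add $t5, $t5, 4: $t5=20+4=24
after add $t4, $t4, 3: $t4=15+3=18
cmp $t4, 18  (cmp 18,18)
bne L2: not taken
after xor $t2, $t2, $t3: $t2=23^11=28
halt.
Total executed instructions: 42.

42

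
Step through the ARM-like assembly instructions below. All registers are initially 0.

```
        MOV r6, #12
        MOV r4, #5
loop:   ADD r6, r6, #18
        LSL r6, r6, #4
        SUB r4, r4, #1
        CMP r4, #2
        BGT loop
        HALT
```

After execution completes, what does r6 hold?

after MOV r6, #12: r6=12
after MOV r4, #5: r4=5
after ADD r6, r6, #18: r6=12+18=30
after LSL r6, r6, #4: r6=30<<4=480
after SUB r4, r4, #1: r4=5-1=4
CMP r4, #2  (cmp 4,2)
BGT loop: taken
after ADD r6, r6, #18: r6=480+18=498
after LSL r6, r6, #4: r6=498<<4=7968
after SUB r4, r4, #1: r4=4-1=3
CMP r4, #2  (cmp 3,2)
BGT loop: taken
after ADD r6, r6, #18: r6=7968+18=7986
after LSL r6, r6, #4: r6=7986<<4=127776
after SUB r4, r4, #1: r4=3-1=2
CMP r4, #2  (cmp 2,2)
BGT loop: not taken
halt.

127776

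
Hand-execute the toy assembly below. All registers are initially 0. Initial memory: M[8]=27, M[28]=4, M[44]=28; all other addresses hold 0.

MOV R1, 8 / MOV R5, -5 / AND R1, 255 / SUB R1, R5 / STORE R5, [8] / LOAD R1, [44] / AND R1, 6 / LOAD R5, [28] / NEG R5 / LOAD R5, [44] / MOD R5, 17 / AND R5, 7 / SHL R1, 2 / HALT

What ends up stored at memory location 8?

-5

after MOV R1, 8: R1=8
after MOV R5, -5: R5=-5
after AND R1, 255: R1=8&255=8
after SUB R1, R5: R1=8-(-5)=13
STORE R5, [8] → M[8]=-5
after LOAD R1, [44]: R1=M[44]=28
after AND R1, 6: R1=28&6=4
after LOAD R5, [28]: R5=M[28]=4
after NEG R5: R5=-(4)=-4
after LOAD R5, [44]: R5=M[44]=28
after MOD R5, 17: R5=28%17=11
after AND R5, 7: R5=11&7=3
after SHL R1, 2: R1=4<<2=16
halt.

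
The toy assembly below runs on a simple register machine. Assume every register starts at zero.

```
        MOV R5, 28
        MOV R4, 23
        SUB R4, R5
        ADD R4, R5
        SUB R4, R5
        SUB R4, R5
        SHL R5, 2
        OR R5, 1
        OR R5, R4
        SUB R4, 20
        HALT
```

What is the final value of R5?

R5=28
R4=23
R4=23-28=-5
R4=(-5)+28=23
R4=23-28=-5
R4=(-5)-28=-33
R5=28<<2=112
R5=112|1=113
R5=113|(-33)=-1
R4=(-33)-20=-53
halt.

-1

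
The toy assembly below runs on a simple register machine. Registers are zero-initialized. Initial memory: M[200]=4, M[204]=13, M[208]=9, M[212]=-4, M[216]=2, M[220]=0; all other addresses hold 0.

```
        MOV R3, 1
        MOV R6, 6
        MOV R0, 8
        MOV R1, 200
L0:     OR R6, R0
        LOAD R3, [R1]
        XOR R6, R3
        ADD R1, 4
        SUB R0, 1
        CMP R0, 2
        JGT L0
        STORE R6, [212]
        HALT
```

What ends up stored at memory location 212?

MOV R3, 1 → R3=1
MOV R6, 6 → R6=6
MOV R0, 8 → R0=8
MOV R1, 200 → R1=200
OR R6, R0 → R6=6|8=14
LOAD R3, [R1] → R3=M[200]=4
XOR R6, R3 → R6=14^4=10
ADD R1, 4 → R1=200+4=204
SUB R0, 1 → R0=8-1=7
CMP R0, 2  (cmp 7,2)
JGT L0: taken
OR R6, R0 → R6=10|7=15
LOAD R3, [R1] → R3=M[204]=13
XOR R6, R3 → R6=15^13=2
ADD R1, 4 → R1=204+4=208
SUB R0, 1 → R0=7-1=6
CMP R0, 2  (cmp 6,2)
JGT L0: taken
OR R6, R0 → R6=2|6=6
LOAD R3, [R1] → R3=M[208]=9
XOR R6, R3 → R6=6^9=15
ADD R1, 4 → R1=208+4=212
SUB R0, 1 → R0=6-1=5
CMP R0, 2  (cmp 5,2)
JGT L0: taken
OR R6, R0 → R6=15|5=15
LOAD R3, [R1] → R3=M[212]=-4
XOR R6, R3 → R6=15^(-4)=-13
ADD R1, 4 → R1=212+4=216
SUB R0, 1 → R0=5-1=4
CMP R0, 2  (cmp 4,2)
JGT L0: taken
OR R6, R0 → R6=(-13)|4=-9
LOAD R3, [R1] → R3=M[216]=2
XOR R6, R3 → R6=(-9)^2=-11
ADD R1, 4 → R1=216+4=220
SUB R0, 1 → R0=4-1=3
CMP R0, 2  (cmp 3,2)
JGT L0: taken
OR R6, R0 → R6=(-11)|3=-9
LOAD R3, [R1] → R3=M[220]=0
XOR R6, R3 → R6=(-9)^0=-9
ADD R1, 4 → R1=220+4=224
SUB R0, 1 → R0=3-1=2
CMP R0, 2  (cmp 2,2)
JGT L0: not taken
STORE R6, [212] → M[212]=-9
halt.

-9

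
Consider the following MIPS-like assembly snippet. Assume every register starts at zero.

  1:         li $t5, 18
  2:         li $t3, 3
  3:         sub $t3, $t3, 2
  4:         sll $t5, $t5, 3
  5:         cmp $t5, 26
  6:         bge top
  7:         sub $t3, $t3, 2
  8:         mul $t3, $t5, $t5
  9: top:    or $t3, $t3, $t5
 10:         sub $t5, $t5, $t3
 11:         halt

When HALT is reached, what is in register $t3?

after li $t5, 18: $t5=18
after li $t3, 3: $t3=3
after sub $t3, $t3, 2: $t3=3-2=1
after sll $t5, $t5, 3: $t5=18<<3=144
cmp $t5, 26  (cmp 144,26)
bge top: taken
after or $t3, $t3, $t5: $t3=1|144=145
after sub $t5, $t5, $t3: $t5=144-145=-1
halt.

145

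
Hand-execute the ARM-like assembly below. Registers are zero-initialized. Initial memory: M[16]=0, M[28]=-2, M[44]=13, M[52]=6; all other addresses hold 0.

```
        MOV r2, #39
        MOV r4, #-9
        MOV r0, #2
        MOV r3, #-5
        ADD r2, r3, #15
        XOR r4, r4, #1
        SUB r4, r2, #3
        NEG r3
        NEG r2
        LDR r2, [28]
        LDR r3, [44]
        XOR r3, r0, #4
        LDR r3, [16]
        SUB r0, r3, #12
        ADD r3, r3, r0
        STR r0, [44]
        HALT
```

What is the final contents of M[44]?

-12

r2=39
r4=-9
r0=2
r3=-5
r2=(-5)+15=10
r4=(-9)^1=-10
r4=10-3=7
r3=-(-5)=5
r2=-(10)=-10
r2=M[28]=-2
r3=M[44]=13
r3=2^4=6
r3=M[16]=0
r0=0-12=-12
r3=0+(-12)=-12
STR r0, [44] → M[44]=-12
halt.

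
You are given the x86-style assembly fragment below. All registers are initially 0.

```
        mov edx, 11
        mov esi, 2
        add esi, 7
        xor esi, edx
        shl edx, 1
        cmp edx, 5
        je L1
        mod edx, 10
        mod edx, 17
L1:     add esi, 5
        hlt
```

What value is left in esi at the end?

7

edx=11
esi=2
esi=2+7=9
esi=9^11=2
edx=11<<1=22
cmp edx, 5  (cmp 22,5)
je L1: not taken
edx=22%10=2
edx=2%17=2
esi=2+5=7
halt.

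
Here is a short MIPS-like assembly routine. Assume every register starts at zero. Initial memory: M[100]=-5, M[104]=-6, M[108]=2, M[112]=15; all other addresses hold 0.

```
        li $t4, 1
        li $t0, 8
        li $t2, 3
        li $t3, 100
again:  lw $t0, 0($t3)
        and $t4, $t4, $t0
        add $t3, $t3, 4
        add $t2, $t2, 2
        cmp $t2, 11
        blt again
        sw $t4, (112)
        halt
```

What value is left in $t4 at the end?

li $t4, 1 → $t4=1
li $t0, 8 → $t0=8
li $t2, 3 → $t2=3
li $t3, 100 → $t3=100
lw $t0, 0($t3) → $t0=M[100]=-5
and $t4, $t4, $t0 → $t4=1&(-5)=1
add $t3, $t3, 4 → $t3=100+4=104
add $t2, $t2, 2 → $t2=3+2=5
cmp $t2, 11  (cmp 5,11)
blt again: taken
lw $t0, 0($t3) → $t0=M[104]=-6
and $t4, $t4, $t0 → $t4=1&(-6)=0
add $t3, $t3, 4 → $t3=104+4=108
add $t2, $t2, 2 → $t2=5+2=7
cmp $t2, 11  (cmp 7,11)
blt again: taken
lw $t0, 0($t3) → $t0=M[108]=2
and $t4, $t4, $t0 → $t4=0&2=0
add $t3, $t3, 4 → $t3=108+4=112
add $t2, $t2, 2 → $t2=7+2=9
cmp $t2, 11  (cmp 9,11)
blt again: taken
lw $t0, 0($t3) → $t0=M[112]=15
and $t4, $t4, $t0 → $t4=0&15=0
add $t3, $t3, 4 → $t3=112+4=116
add $t2, $t2, 2 → $t2=9+2=11
cmp $t2, 11  (cmp 11,11)
blt again: not taken
sw $t4, (112) → M[112]=0
halt.

0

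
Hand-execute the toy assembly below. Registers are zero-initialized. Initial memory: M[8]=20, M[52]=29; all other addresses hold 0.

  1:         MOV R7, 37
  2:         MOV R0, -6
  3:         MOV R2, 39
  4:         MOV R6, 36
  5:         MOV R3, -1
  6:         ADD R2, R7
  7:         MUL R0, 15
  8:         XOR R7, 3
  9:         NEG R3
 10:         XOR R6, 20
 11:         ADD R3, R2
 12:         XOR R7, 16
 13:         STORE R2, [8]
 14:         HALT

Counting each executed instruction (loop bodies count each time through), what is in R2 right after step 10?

76

after MOV R7, 37: R7=37
after MOV R0, -6: R0=-6
after MOV R2, 39: R2=39
after MOV R6, 36: R6=36
after MOV R3, -1: R3=-1
after ADD R2, R7: R2=39+37=76
after MUL R0, 15: R0=(-6)*15=-90
after XOR R7, 3: R7=37^3=38
after NEG R3: R3=-(-1)=1
after XOR R6, 20: R6=36^20=48
After step 10: R2 = 76.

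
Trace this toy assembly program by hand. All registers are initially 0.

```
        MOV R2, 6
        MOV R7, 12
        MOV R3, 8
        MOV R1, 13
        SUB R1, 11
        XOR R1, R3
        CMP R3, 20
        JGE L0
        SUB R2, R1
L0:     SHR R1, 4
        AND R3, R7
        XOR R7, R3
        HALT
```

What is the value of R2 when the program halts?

R2=6
R7=12
R3=8
R1=13
R1=13-11=2
R1=2^8=10
CMP R3, 20  (cmp 8,20)
JGE L0: not taken
R2=6-10=-4
R1=10>>4=0
R3=8&12=8
R7=12^8=4
halt.

-4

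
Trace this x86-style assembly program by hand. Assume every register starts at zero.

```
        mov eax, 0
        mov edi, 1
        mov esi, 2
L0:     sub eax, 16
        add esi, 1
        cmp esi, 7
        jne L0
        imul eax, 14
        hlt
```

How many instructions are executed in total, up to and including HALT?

eax=0
edi=1
esi=2
eax=0-16=-16
esi=2+1=3
cmp esi, 7  (cmp 3,7)
jne L0: taken
eax=(-16)-16=-32
esi=3+1=4
cmp esi, 7  (cmp 4,7)
jne L0: taken
eax=(-32)-16=-48
esi=4+1=5
cmp esi, 7  (cmp 5,7)
jne L0: taken
eax=(-48)-16=-64
esi=5+1=6
cmp esi, 7  (cmp 6,7)
jne L0: taken
eax=(-64)-16=-80
esi=6+1=7
cmp esi, 7  (cmp 7,7)
jne L0: not taken
eax=(-80)*14=-1120
halt.
Total executed instructions: 25.

25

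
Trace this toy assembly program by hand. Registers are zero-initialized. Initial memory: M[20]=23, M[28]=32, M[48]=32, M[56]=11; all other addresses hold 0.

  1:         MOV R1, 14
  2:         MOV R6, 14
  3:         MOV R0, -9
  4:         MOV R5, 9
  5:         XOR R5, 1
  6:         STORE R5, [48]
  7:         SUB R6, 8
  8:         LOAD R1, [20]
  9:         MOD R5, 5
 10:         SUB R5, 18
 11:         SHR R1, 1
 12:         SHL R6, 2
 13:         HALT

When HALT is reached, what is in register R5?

R1=14
R6=14
R0=-9
R5=9
R5=9^1=8
STORE R5, [48] → M[48]=8
R6=14-8=6
R1=M[20]=23
R5=8%5=3
R5=3-18=-15
R1=23>>1=11
R6=6<<2=24
halt.

-15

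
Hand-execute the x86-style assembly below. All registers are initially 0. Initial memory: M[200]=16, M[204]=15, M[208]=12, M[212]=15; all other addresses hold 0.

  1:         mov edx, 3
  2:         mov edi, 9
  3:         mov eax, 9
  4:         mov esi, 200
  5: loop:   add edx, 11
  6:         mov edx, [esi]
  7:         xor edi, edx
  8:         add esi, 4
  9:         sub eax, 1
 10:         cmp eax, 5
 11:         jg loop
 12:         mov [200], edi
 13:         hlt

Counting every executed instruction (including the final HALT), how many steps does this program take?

edx=3
edi=9
eax=9
esi=200
edx=3+11=14
edx=M[200]=16
edi=9^16=25
esi=200+4=204
eax=9-1=8
cmp eax, 5  (cmp 8,5)
jg loop: taken
edx=16+11=27
edx=M[204]=15
edi=25^15=22
esi=204+4=208
eax=8-1=7
cmp eax, 5  (cmp 7,5)
jg loop: taken
edx=15+11=26
edx=M[208]=12
edi=22^12=26
esi=208+4=212
eax=7-1=6
cmp eax, 5  (cmp 6,5)
jg loop: taken
edx=12+11=23
edx=M[212]=15
edi=26^15=21
esi=212+4=216
eax=6-1=5
cmp eax, 5  (cmp 5,5)
jg loop: not taken
mov [200], edi → M[200]=21
halt.
Total executed instructions: 34.

34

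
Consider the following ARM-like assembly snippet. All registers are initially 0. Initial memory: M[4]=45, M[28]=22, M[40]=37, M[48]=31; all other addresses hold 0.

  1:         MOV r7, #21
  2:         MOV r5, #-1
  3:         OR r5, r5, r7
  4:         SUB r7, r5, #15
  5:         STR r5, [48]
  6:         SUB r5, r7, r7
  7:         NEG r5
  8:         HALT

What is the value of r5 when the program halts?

0

MOV r7, #21 → r7=21
MOV r5, #-1 → r5=-1
OR r5, r5, r7 → r5=(-1)|21=-1
SUB r7, r5, #15 → r7=(-1)-15=-16
STR r5, [48] → M[48]=-1
SUB r5, r7, r7 → r5=(-16)-(-16)=0
NEG r5 → r5=-(0)=0
halt.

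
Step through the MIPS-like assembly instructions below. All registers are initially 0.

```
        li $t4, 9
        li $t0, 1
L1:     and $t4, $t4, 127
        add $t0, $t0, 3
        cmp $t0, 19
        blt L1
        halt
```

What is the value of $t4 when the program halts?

li $t4, 9 → $t4=9
li $t0, 1 → $t0=1
and $t4, $t4, 127 → $t4=9&127=9
add $t0, $t0, 3 → $t0=1+3=4
cmp $t0, 19  (cmp 4,19)
blt L1: taken
and $t4, $t4, 127 → $t4=9&127=9
add $t0, $t0, 3 → $t0=4+3=7
cmp $t0, 19  (cmp 7,19)
blt L1: taken
and $t4, $t4, 127 → $t4=9&127=9
add $t0, $t0, 3 → $t0=7+3=10
cmp $t0, 19  (cmp 10,19)
blt L1: taken
and $t4, $t4, 127 → $t4=9&127=9
add $t0, $t0, 3 → $t0=10+3=13
cmp $t0, 19  (cmp 13,19)
blt L1: taken
and $t4, $t4, 127 → $t4=9&127=9
add $t0, $t0, 3 → $t0=13+3=16
cmp $t0, 19  (cmp 16,19)
blt L1: taken
and $t4, $t4, 127 → $t4=9&127=9
add $t0, $t0, 3 → $t0=16+3=19
cmp $t0, 19  (cmp 19,19)
blt L1: not taken
halt.

9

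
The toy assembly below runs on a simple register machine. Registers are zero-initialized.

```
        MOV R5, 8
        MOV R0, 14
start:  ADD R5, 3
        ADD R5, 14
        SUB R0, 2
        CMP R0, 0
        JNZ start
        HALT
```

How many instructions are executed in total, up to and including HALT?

38

after MOV R5, 8: R5=8
after MOV R0, 14: R0=14
after ADD R5, 3: R5=8+3=11
after ADD R5, 14: R5=11+14=25
after SUB R0, 2: R0=14-2=12
CMP R0, 0  (cmp 12,0)
JNZ start: taken
after ADD R5, 3: R5=25+3=28
after ADD R5, 14: R5=28+14=42
after SUB R0, 2: R0=12-2=10
CMP R0, 0  (cmp 10,0)
JNZ start: taken
after ADD R5, 3: R5=42+3=45
after ADD R5, 14: R5=45+14=59
after SUB R0, 2: R0=10-2=8
CMP R0, 0  (cmp 8,0)
JNZ start: taken
after ADD R5, 3: R5=59+3=62
after ADD R5, 14: R5=62+14=76
after SUB R0, 2: R0=8-2=6
CMP R0, 0  (cmp 6,0)
JNZ start: taken
after ADD R5, 3: R5=76+3=79
after ADD R5, 14: R5=79+14=93
after SUB R0, 2: R0=6-2=4
CMP R0, 0  (cmp 4,0)
JNZ start: taken
after ADD R5, 3: R5=93+3=96
after ADD R5, 14: R5=96+14=110
after SUB R0, 2: R0=4-2=2
CMP R0, 0  (cmp 2,0)
JNZ start: taken
after ADD R5, 3: R5=110+3=113
after ADD R5, 14: R5=113+14=127
after SUB R0, 2: R0=2-2=0
CMP R0, 0  (cmp 0,0)
JNZ start: not taken
halt.
Total executed instructions: 38.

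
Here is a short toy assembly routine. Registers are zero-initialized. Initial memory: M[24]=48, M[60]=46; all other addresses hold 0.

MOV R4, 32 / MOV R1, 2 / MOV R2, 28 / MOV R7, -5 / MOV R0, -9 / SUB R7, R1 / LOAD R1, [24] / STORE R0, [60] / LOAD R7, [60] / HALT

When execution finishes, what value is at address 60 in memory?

-9

MOV R4, 32 → R4=32
MOV R1, 2 → R1=2
MOV R2, 28 → R2=28
MOV R7, -5 → R7=-5
MOV R0, -9 → R0=-9
SUB R7, R1 → R7=(-5)-2=-7
LOAD R1, [24] → R1=M[24]=48
STORE R0, [60] → M[60]=-9
LOAD R7, [60] → R7=M[60]=-9
halt.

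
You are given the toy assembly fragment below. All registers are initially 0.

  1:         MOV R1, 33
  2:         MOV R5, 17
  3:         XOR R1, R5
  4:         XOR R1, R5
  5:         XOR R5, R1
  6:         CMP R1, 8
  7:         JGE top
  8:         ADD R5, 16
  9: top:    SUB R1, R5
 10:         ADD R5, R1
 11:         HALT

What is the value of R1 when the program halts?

MOV R1, 33 → R1=33
MOV R5, 17 → R5=17
XOR R1, R5 → R1=33^17=48
XOR R1, R5 → R1=48^17=33
XOR R5, R1 → R5=17^33=48
CMP R1, 8  (cmp 33,8)
JGE top: taken
SUB R1, R5 → R1=33-48=-15
ADD R5, R1 → R5=48+(-15)=33
halt.

-15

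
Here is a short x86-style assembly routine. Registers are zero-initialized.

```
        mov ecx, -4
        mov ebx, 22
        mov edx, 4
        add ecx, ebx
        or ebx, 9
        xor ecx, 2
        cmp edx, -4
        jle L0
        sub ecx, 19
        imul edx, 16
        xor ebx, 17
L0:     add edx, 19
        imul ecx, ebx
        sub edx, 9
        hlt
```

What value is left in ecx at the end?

-42

after mov ecx, -4: ecx=-4
after mov ebx, 22: ebx=22
after mov edx, 4: edx=4
after add ecx, ebx: ecx=(-4)+22=18
after or ebx, 9: ebx=22|9=31
after xor ecx, 2: ecx=18^2=16
cmp edx, -4  (cmp 4,-4)
jle L0: not taken
after sub ecx, 19: ecx=16-19=-3
after imul edx, 16: edx=4*16=64
after xor ebx, 17: ebx=31^17=14
after add edx, 19: edx=64+19=83
after imul ecx, ebx: ecx=(-3)*14=-42
after sub edx, 9: edx=83-9=74
halt.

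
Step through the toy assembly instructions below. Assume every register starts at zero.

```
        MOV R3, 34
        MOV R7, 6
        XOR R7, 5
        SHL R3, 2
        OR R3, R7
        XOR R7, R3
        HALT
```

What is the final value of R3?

MOV R3, 34 → R3=34
MOV R7, 6 → R7=6
XOR R7, 5 → R7=6^5=3
SHL R3, 2 → R3=34<<2=136
OR R3, R7 → R3=136|3=139
XOR R7, R3 → R7=3^139=136
halt.

139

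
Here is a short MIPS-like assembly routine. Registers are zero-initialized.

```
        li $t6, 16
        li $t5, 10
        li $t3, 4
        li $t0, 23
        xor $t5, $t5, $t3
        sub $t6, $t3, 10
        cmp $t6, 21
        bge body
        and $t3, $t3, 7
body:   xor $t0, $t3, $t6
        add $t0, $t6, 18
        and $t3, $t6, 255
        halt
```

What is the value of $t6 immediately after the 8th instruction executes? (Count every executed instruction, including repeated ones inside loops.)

after li $t6, 16: $t6=16
after li $t5, 10: $t5=10
after li $t3, 4: $t3=4
after li $t0, 23: $t0=23
after xor $t5, $t5, $t3: $t5=10^4=14
after sub $t6, $t3, 10: $t6=4-10=-6
cmp $t6, 21  (cmp -6,21)
bge body: not taken
After step 8: $t6 = -6.

-6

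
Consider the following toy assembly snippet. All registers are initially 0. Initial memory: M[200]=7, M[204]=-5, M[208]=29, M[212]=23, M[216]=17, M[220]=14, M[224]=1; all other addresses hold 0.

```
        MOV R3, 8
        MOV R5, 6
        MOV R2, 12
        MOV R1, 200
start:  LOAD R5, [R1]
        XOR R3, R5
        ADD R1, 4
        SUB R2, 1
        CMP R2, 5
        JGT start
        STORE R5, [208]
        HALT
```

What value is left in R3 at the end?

MOV R3, 8 → R3=8
MOV R5, 6 → R5=6
MOV R2, 12 → R2=12
MOV R1, 200 → R1=200
LOAD R5, [R1] → R5=M[200]=7
XOR R3, R5 → R3=8^7=15
ADD R1, 4 → R1=200+4=204
SUB R2, 1 → R2=12-1=11
CMP R2, 5  (cmp 11,5)
JGT start: taken
LOAD R5, [R1] → R5=M[204]=-5
XOR R3, R5 → R3=15^(-5)=-12
ADD R1, 4 → R1=204+4=208
SUB R2, 1 → R2=11-1=10
CMP R2, 5  (cmp 10,5)
JGT start: taken
LOAD R5, [R1] → R5=M[208]=29
XOR R3, R5 → R3=(-12)^29=-23
ADD R1, 4 → R1=208+4=212
SUB R2, 1 → R2=10-1=9
CMP R2, 5  (cmp 9,5)
JGT start: taken
LOAD R5, [R1] → R5=M[212]=23
XOR R3, R5 → R3=(-23)^23=-2
ADD R1, 4 → R1=212+4=216
SUB R2, 1 → R2=9-1=8
CMP R2, 5  (cmp 8,5)
JGT start: taken
LOAD R5, [R1] → R5=M[216]=17
XOR R3, R5 → R3=(-2)^17=-17
ADD R1, 4 → R1=216+4=220
SUB R2, 1 → R2=8-1=7
CMP R2, 5  (cmp 7,5)
JGT start: taken
LOAD R5, [R1] → R5=M[220]=14
XOR R3, R5 → R3=(-17)^14=-31
ADD R1, 4 → R1=220+4=224
SUB R2, 1 → R2=7-1=6
CMP R2, 5  (cmp 6,5)
JGT start: taken
LOAD R5, [R1] → R5=M[224]=1
XOR R3, R5 → R3=(-31)^1=-32
ADD R1, 4 → R1=224+4=228
SUB R2, 1 → R2=6-1=5
CMP R2, 5  (cmp 5,5)
JGT start: not taken
STORE R5, [208] → M[208]=1
halt.

-32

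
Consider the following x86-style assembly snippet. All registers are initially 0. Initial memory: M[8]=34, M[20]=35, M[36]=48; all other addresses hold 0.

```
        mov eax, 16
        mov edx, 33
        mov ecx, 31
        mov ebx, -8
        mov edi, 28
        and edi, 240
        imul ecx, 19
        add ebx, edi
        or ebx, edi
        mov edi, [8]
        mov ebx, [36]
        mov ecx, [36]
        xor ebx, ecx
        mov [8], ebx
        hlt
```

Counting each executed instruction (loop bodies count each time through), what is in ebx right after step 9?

24

eax=16
edx=33
ecx=31
ebx=-8
edi=28
edi=28&240=16
ecx=31*19=589
ebx=(-8)+16=8
ebx=8|16=24
After step 9: ebx = 24.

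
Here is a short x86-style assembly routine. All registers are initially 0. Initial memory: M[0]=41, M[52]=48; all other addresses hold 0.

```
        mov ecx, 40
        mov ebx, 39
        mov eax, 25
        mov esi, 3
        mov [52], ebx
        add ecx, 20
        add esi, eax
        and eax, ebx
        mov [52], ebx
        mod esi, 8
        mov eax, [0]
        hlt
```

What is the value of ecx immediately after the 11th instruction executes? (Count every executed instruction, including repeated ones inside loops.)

after mov ecx, 40: ecx=40
after mov ebx, 39: ebx=39
after mov eax, 25: eax=25
after mov esi, 3: esi=3
mov [52], ebx → M[52]=39
after add ecx, 20: ecx=40+20=60
after add esi, eax: esi=3+25=28
after and eax, ebx: eax=25&39=1
mov [52], ebx → M[52]=39
after mod esi, 8: esi=28%8=4
after mov eax, [0]: eax=M[0]=41
After step 11: ecx = 60.

60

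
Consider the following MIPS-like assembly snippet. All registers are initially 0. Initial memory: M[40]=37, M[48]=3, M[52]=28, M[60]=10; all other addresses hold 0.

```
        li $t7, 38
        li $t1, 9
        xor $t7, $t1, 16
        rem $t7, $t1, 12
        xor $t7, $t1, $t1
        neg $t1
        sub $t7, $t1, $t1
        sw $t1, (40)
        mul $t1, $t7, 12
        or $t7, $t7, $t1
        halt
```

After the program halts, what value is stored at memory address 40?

li $t7, 38 → $t7=38
li $t1, 9 → $t1=9
xor $t7, $t1, 16 → $t7=9^16=25
rem $t7, $t1, 12 → $t7=9%12=9
xor $t7, $t1, $t1 → $t7=9^9=0
neg $t1 → $t1=-(9)=-9
sub $t7, $t1, $t1 → $t7=(-9)-(-9)=0
sw $t1, (40) → M[40]=-9
mul $t1, $t7, 12 → $t1=0*12=0
or $t7, $t7, $t1 → $t7=0|0=0
halt.

-9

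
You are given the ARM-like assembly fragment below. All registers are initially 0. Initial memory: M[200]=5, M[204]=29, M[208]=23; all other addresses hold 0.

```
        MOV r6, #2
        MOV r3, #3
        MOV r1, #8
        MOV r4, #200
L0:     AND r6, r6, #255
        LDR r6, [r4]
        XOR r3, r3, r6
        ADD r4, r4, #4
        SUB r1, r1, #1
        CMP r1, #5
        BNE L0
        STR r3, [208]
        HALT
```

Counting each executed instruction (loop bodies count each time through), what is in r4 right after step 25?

212

after MOV r6, #2: r6=2
after MOV r3, #3: r3=3
after MOV r1, #8: r1=8
after MOV r4, #200: r4=200
after AND r6, r6, #255: r6=2&255=2
after LDR r6, [r4]: r6=M[200]=5
after XOR r3, r3, r6: r3=3^5=6
after ADD r4, r4, #4: r4=200+4=204
after SUB r1, r1, #1: r1=8-1=7
CMP r1, #5  (cmp 7,5)
BNE L0: taken
after AND r6, r6, #255: r6=5&255=5
after LDR r6, [r4]: r6=M[204]=29
after XOR r3, r3, r6: r3=6^29=27
after ADD r4, r4, #4: r4=204+4=208
after SUB r1, r1, #1: r1=7-1=6
CMP r1, #5  (cmp 6,5)
BNE L0: taken
after AND r6, r6, #255: r6=29&255=29
after LDR r6, [r4]: r6=M[208]=23
after XOR r3, r3, r6: r3=27^23=12
after ADD r4, r4, #4: r4=208+4=212
after SUB r1, r1, #1: r1=6-1=5
CMP r1, #5  (cmp 5,5)
BNE L0: not taken
After step 25: r4 = 212.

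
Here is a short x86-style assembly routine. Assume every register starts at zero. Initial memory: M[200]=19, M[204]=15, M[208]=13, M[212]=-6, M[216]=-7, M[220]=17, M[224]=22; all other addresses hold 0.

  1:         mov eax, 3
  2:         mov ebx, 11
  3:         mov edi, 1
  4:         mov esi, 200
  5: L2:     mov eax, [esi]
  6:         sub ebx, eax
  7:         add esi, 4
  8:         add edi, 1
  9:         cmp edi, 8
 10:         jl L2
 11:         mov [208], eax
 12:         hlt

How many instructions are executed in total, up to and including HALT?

48

mov eax, 3 → eax=3
mov ebx, 11 → ebx=11
mov edi, 1 → edi=1
mov esi, 200 → esi=200
mov eax, [esi] → eax=M[200]=19
sub ebx, eax → ebx=11-19=-8
add esi, 4 → esi=200+4=204
add edi, 1 → edi=1+1=2
cmp edi, 8  (cmp 2,8)
jl L2: taken
mov eax, [esi] → eax=M[204]=15
sub ebx, eax → ebx=(-8)-15=-23
add esi, 4 → esi=204+4=208
add edi, 1 → edi=2+1=3
cmp edi, 8  (cmp 3,8)
jl L2: taken
mov eax, [esi] → eax=M[208]=13
sub ebx, eax → ebx=(-23)-13=-36
add esi, 4 → esi=208+4=212
add edi, 1 → edi=3+1=4
cmp edi, 8  (cmp 4,8)
jl L2: taken
mov eax, [esi] → eax=M[212]=-6
sub ebx, eax → ebx=(-36)-(-6)=-30
add esi, 4 → esi=212+4=216
add edi, 1 → edi=4+1=5
cmp edi, 8  (cmp 5,8)
jl L2: taken
mov eax, [esi] → eax=M[216]=-7
sub ebx, eax → ebx=(-30)-(-7)=-23
add esi, 4 → esi=216+4=220
add edi, 1 → edi=5+1=6
cmp edi, 8  (cmp 6,8)
jl L2: taken
mov eax, [esi] → eax=M[220]=17
sub ebx, eax → ebx=(-23)-17=-40
add esi, 4 → esi=220+4=224
add edi, 1 → edi=6+1=7
cmp edi, 8  (cmp 7,8)
jl L2: taken
mov eax, [esi] → eax=M[224]=22
sub ebx, eax → ebx=(-40)-22=-62
add esi, 4 → esi=224+4=228
add edi, 1 → edi=7+1=8
cmp edi, 8  (cmp 8,8)
jl L2: not taken
mov [208], eax → M[208]=22
halt.
Total executed instructions: 48.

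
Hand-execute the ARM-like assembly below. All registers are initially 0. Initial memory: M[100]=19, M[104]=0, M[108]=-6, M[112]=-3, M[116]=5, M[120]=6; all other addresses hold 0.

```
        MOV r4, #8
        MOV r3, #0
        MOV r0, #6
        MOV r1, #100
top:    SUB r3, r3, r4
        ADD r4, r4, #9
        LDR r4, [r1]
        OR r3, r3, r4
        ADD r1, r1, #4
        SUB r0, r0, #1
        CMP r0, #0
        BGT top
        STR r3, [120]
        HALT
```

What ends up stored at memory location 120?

r4=8
r3=0
r0=6
r1=100
r3=0-8=-8
r4=8+9=17
r4=M[100]=19
r3=(-8)|19=-5
r1=100+4=104
r0=6-1=5
CMP r0, #0  (cmp 5,0)
BGT top: taken
r3=(-5)-19=-24
r4=19+9=28
r4=M[104]=0
r3=(-24)|0=-24
r1=104+4=108
r0=5-1=4
CMP r0, #0  (cmp 4,0)
BGT top: taken
r3=(-24)-0=-24
r4=0+9=9
r4=M[108]=-6
r3=(-24)|(-6)=-6
r1=108+4=112
r0=4-1=3
CMP r0, #0  (cmp 3,0)
BGT top: taken
r3=(-6)-(-6)=0
r4=(-6)+9=3
r4=M[112]=-3
r3=0|(-3)=-3
r1=112+4=116
r0=3-1=2
CMP r0, #0  (cmp 2,0)
BGT top: taken
r3=(-3)-(-3)=0
r4=(-3)+9=6
r4=M[116]=5
r3=0|5=5
r1=116+4=120
r0=2-1=1
CMP r0, #0  (cmp 1,0)
BGT top: taken
r3=5-5=0
r4=5+9=14
r4=M[120]=6
r3=0|6=6
r1=120+4=124
r0=1-1=0
CMP r0, #0  (cmp 0,0)
BGT top: not taken
STR r3, [120] → M[120]=6
halt.

6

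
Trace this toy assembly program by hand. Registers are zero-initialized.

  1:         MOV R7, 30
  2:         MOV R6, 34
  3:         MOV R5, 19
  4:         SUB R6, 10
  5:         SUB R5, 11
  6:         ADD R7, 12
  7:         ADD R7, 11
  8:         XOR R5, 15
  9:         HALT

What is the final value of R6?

24

R7=30
R6=34
R5=19
R6=34-10=24
R5=19-11=8
R7=30+12=42
R7=42+11=53
R5=8^15=7
halt.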